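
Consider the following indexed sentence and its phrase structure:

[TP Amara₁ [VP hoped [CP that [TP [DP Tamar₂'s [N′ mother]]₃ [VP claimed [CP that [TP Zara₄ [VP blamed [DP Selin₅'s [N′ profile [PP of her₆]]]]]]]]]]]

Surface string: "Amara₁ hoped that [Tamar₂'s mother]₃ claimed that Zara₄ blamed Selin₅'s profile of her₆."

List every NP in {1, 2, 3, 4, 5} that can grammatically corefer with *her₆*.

{1, 2, 3, 4}

*her* is a pronoun, so Principle B applies: it must be free in its binding domain.
Binding domain of *her₆*: the possessed DP, whose subject is Selin₅.
*Amara₁* c-commands the pronoun but from outside its binding domain, and is not c-commanded by it → coindexation permitted.
*Tamar₂* and the pronoun do not c-command one another → neither Principle B nor Principle C is at stake; coindexation permitted.
*[Tamar₂'s mother]₃* c-commands the pronoun but from outside its binding domain, and is not c-commanded by it → coindexation permitted.
*Zara₄* c-commands the pronoun but from outside its binding domain, and is not c-commanded by it → coindexation permitted.
*Selin₅* c-commands the pronoun within its binding domain → coindexation would violate Principle B.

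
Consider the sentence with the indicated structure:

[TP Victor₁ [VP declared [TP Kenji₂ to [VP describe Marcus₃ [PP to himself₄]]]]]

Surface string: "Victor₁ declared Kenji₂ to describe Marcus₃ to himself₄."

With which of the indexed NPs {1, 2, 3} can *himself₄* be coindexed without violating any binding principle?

*himself* is an anaphor, so Principle A applies: it must be bound in its binding domain.
Binding domain of *himself₄*: the embedded TP, whose subject is Kenji₂.
*Victor₁* c-commands the anaphor but is outside its binding domain → cannot satisfy Principle A.
*Kenji₂* c-commands the anaphor within its binding domain → licit binder.
*Marcus₃* c-commands the anaphor within its binding domain → licit binder.

{2, 3}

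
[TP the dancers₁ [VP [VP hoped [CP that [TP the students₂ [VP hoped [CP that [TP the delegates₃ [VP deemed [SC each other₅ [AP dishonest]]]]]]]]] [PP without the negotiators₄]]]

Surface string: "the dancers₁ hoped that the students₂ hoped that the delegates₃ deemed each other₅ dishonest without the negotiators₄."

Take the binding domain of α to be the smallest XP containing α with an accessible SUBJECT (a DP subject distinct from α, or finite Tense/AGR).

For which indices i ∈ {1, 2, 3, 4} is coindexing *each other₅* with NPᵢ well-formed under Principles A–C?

*each other* is an anaphor, so Principle A applies: it must be bound in its binding domain.
Binding domain of *each other₅*: the embedded TP, whose subject is the delegates₃.
*the dancers₁* c-commands the anaphor but is outside its binding domain → cannot satisfy Principle A.
*the students₂* c-commands the anaphor but is outside its binding domain → cannot satisfy Principle A.
*the delegates₃* c-commands the anaphor within its binding domain → licit binder.
*the negotiators₄* does not c-command the anaphor → cannot bind it.

{3}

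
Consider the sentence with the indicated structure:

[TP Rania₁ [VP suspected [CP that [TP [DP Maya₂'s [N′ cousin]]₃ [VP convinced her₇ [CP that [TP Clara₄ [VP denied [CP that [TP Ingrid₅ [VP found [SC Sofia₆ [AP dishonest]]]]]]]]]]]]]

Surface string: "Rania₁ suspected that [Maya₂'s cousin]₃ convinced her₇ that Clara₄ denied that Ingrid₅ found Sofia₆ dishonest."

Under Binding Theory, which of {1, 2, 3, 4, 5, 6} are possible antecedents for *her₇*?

*her* is a pronoun, so Principle B applies: it must be free in its binding domain.
Binding domain of *her₇*: the embedded TP, whose subject is [Maya₂'s cousin]₃.
*Rania₁* c-commands the pronoun but from outside its binding domain, and is not c-commanded by it → coindexation permitted.
*Maya₂* and the pronoun do not c-command one another → neither Principle B nor Principle C is at stake; coindexation permitted.
*[Maya₂'s cousin]₃* c-commands the pronoun within its binding domain → coindexation would violate Principle B.
*Clara₄*: the pronoun c-commands this R-expression → coindexation would violate Principle C on *Clara₄*.
*Ingrid₅*: the pronoun c-commands this R-expression → coindexation would violate Principle C on *Ingrid₅*.
*Sofia₆*: the pronoun c-commands this R-expression → coindexation would violate Principle C on *Sofia₆*.

{1, 2}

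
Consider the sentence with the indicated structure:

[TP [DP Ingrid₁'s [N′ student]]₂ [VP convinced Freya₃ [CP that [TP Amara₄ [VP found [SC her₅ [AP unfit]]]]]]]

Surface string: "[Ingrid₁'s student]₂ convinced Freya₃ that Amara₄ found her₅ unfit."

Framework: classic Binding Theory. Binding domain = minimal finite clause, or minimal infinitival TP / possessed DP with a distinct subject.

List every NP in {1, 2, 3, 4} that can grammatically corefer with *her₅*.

{1, 2, 3}

*her* is a pronoun, so Principle B applies: it must be free in its binding domain.
Binding domain of *her₅*: the embedded TP, whose subject is Amara₄.
*Ingrid₁* and the pronoun do not c-command one another → neither Principle B nor Principle C is at stake; coindexation permitted.
*[Ingrid₁'s student]₂* c-commands the pronoun but from outside its binding domain, and is not c-commanded by it → coindexation permitted.
*Freya₃* c-commands the pronoun but from outside its binding domain, and is not c-commanded by it → coindexation permitted.
*Amara₄* c-commands the pronoun within its binding domain → coindexation would violate Principle B.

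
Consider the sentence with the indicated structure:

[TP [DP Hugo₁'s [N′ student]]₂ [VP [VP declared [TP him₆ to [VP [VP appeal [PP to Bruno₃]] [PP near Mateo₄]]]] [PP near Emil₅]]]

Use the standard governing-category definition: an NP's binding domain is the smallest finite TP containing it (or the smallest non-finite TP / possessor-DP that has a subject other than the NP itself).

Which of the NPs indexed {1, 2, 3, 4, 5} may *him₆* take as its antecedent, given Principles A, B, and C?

*him* is a pronoun, so Principle B applies: it must be free in its binding domain.
Binding domain of *him₆*: the matrix TP, whose subject is [Hugo₁'s student]₂.
*Hugo₁* and the pronoun do not c-command one another → neither Principle B nor Principle C is at stake; coindexation permitted.
*[Hugo₁'s student]₂* c-commands the pronoun within its binding domain → coindexation would violate Principle B.
*Bruno₃*: the pronoun c-commands this R-expression → coindexation would violate Principle C on *Bruno₃*.
*Mateo₄*: the pronoun c-commands this R-expression → coindexation would violate Principle C on *Mateo₄*.
*Emil₅* and the pronoun do not c-command one another → neither Principle B nor Principle C is at stake; coindexation permitted.

{1, 5}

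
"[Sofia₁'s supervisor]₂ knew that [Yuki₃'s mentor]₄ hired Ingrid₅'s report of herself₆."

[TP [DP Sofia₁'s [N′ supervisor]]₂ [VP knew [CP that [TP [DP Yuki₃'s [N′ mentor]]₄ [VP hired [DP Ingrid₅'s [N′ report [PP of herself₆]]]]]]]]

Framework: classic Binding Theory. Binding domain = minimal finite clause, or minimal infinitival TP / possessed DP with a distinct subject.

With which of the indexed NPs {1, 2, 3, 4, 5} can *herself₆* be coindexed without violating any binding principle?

*herself* is an anaphor, so Principle A applies: it must be bound in its binding domain.
Binding domain of *herself₆*: the possessed DP, whose subject is Ingrid₅.
*Sofia₁* does not c-command the anaphor → cannot bind it.
*[Sofia₁'s supervisor]₂* c-commands the anaphor but is outside its binding domain → cannot satisfy Principle A.
*Yuki₃* does not c-command the anaphor → cannot bind it.
*[Yuki₃'s mentor]₄* c-commands the anaphor but is outside its binding domain → cannot satisfy Principle A.
*Ingrid₅* c-commands the anaphor within its binding domain → licit binder.

{5}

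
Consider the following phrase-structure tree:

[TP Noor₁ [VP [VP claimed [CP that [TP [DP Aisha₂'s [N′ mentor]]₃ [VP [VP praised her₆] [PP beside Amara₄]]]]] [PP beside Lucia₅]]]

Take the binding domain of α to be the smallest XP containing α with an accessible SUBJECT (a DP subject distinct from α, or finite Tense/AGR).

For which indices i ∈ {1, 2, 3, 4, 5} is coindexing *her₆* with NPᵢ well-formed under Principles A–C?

{1, 2, 4, 5}

*her* is a pronoun, so Principle B applies: it must be free in its binding domain.
Binding domain of *her₆*: the embedded TP, whose subject is [Aisha₂'s mentor]₃.
*Noor₁* c-commands the pronoun but from outside its binding domain, and is not c-commanded by it → coindexation permitted.
*Aisha₂* and the pronoun do not c-command one another → neither Principle B nor Principle C is at stake; coindexation permitted.
*[Aisha₂'s mentor]₃* c-commands the pronoun within its binding domain → coindexation would violate Principle B.
*Amara₄* and the pronoun do not c-command one another → neither Principle B nor Principle C is at stake; coindexation permitted.
*Lucia₅* and the pronoun do not c-command one another → neither Principle B nor Principle C is at stake; coindexation permitted.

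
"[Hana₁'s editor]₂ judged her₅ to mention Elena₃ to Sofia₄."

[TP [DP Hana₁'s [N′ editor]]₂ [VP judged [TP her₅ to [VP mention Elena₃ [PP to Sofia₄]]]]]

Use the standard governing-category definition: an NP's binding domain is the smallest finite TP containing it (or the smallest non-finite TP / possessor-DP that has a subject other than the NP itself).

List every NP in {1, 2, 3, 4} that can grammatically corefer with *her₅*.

*her* is a pronoun, so Principle B applies: it must be free in its binding domain.
Binding domain of *her₅*: the matrix TP, whose subject is [Hana₁'s editor]₂.
*Hana₁* and the pronoun do not c-command one another → neither Principle B nor Principle C is at stake; coindexation permitted.
*[Hana₁'s editor]₂* c-commands the pronoun within its binding domain → coindexation would violate Principle B.
*Elena₃*: the pronoun c-commands this R-expression → coindexation would violate Principle C on *Elena₃*.
*Sofia₄*: the pronoun c-commands this R-expression → coindexation would violate Principle C on *Sofia₄*.

{1}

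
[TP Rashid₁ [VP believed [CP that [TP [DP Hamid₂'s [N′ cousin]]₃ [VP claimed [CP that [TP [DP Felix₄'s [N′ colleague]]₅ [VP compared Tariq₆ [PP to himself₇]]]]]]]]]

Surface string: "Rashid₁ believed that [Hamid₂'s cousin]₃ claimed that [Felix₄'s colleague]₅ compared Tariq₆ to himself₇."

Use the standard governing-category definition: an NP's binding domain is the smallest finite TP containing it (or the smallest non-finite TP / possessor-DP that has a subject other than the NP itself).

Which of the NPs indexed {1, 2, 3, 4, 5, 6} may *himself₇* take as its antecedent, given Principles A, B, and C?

*himself* is an anaphor, so Principle A applies: it must be bound in its binding domain.
Binding domain of *himself₇*: the embedded TP, whose subject is [Felix₄'s colleague]₅.
*Rashid₁* c-commands the anaphor but is outside its binding domain → cannot satisfy Principle A.
*Hamid₂* does not c-command the anaphor → cannot bind it.
*[Hamid₂'s cousin]₃* c-commands the anaphor but is outside its binding domain → cannot satisfy Principle A.
*Felix₄* does not c-command the anaphor → cannot bind it.
*[Felix₄'s colleague]₅* c-commands the anaphor within its binding domain → licit binder.
*Tariq₆* c-commands the anaphor within its binding domain → licit binder.

{5, 6}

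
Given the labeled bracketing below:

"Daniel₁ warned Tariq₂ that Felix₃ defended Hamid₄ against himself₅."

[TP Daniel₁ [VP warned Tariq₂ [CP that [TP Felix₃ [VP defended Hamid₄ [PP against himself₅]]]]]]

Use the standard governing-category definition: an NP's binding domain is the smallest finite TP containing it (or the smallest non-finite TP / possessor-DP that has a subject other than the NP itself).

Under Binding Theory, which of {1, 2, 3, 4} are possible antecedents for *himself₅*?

*himself* is an anaphor, so Principle A applies: it must be bound in its binding domain.
Binding domain of *himself₅*: the embedded TP, whose subject is Felix₃.
*Daniel₁* c-commands the anaphor but is outside its binding domain → cannot satisfy Principle A.
*Tariq₂* c-commands the anaphor but is outside its binding domain → cannot satisfy Principle A.
*Felix₃* c-commands the anaphor within its binding domain → licit binder.
*Hamid₄* c-commands the anaphor within its binding domain → licit binder.

{3, 4}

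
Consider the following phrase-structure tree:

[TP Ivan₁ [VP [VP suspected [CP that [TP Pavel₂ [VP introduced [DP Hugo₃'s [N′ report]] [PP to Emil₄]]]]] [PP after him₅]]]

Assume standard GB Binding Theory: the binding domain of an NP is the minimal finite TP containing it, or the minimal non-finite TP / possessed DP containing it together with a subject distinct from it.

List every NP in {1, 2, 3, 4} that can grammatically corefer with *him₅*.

{2, 3, 4}

*him* is a pronoun, so Principle B applies: it must be free in its binding domain.
Binding domain of *him₅*: the matrix TP, whose subject is Ivan₁.
*Ivan₁* c-commands the pronoun within its binding domain → coindexation would violate Principle B.
*Pavel₂* and the pronoun do not c-command one another → neither Principle B nor Principle C is at stake; coindexation permitted.
*Hugo₃* and the pronoun do not c-command one another → neither Principle B nor Principle C is at stake; coindexation permitted.
*Emil₄* and the pronoun do not c-command one another → neither Principle B nor Principle C is at stake; coindexation permitted.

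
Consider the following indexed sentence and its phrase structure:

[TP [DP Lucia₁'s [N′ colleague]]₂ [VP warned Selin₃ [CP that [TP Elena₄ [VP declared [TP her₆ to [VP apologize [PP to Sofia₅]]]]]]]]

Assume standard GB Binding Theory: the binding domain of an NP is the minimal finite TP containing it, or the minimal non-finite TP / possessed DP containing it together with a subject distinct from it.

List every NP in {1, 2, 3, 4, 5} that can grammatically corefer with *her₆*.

*her* is a pronoun, so Principle B applies: it must be free in its binding domain.
Binding domain of *her₆*: the embedded TP, whose subject is Elena₄.
*Lucia₁* and the pronoun do not c-command one another → neither Principle B nor Principle C is at stake; coindexation permitted.
*[Lucia₁'s colleague]₂* c-commands the pronoun but from outside its binding domain, and is not c-commanded by it → coindexation permitted.
*Selin₃* c-commands the pronoun but from outside its binding domain, and is not c-commanded by it → coindexation permitted.
*Elena₄* c-commands the pronoun within its binding domain → coindexation would violate Principle B.
*Sofia₅*: the pronoun c-commands this R-expression → coindexation would violate Principle C on *Sofia₅*.

{1, 2, 3}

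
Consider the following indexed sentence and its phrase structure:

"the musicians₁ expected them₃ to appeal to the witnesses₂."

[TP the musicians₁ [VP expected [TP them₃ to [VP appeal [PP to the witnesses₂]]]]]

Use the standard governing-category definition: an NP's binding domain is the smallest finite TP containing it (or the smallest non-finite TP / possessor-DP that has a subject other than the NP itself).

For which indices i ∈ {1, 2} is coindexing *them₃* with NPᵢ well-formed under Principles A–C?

none

*them* is a pronoun, so Principle B applies: it must be free in its binding domain.
Binding domain of *them₃*: the matrix TP, whose subject is the musicians₁.
*the musicians₁* c-commands the pronoun within its binding domain → coindexation would violate Principle B.
*the witnesses₂*: the pronoun c-commands this R-expression → coindexation would violate Principle C on *the witnesses₂*.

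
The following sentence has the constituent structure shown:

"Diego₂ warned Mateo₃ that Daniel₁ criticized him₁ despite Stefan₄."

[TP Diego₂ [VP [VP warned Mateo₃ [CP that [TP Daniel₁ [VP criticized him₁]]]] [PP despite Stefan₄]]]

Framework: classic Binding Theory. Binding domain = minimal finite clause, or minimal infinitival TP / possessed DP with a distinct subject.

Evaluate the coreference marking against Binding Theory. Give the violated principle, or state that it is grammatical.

Principle B

The two coindexed NPs are *Daniel₁* and *him₁*.
*him₁* is a pronoun. Its binding domain is the embedded TP, whose subject is Daniel₁.
*Daniel₁* c-commands it within that domain and carries the same index.
The pronoun is locally bound → Principle B violation.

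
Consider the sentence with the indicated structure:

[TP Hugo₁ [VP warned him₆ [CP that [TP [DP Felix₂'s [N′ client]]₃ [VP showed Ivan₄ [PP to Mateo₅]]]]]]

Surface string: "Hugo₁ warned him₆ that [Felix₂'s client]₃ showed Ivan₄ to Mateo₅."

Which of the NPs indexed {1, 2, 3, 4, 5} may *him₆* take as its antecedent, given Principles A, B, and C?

*him* is a pronoun, so Principle B applies: it must be free in its binding domain.
Binding domain of *him₆*: the matrix TP, whose subject is Hugo₁.
*Hugo₁* c-commands the pronoun within its binding domain → coindexation would violate Principle B.
*Felix₂*: the pronoun c-commands this R-expression → coindexation would violate Principle C on *Felix₂*.
*[Felix₂'s client]₃*: the pronoun c-commands this R-expression → coindexation would violate Principle C on *[Felix₂'s client]₃*.
*Ivan₄*: the pronoun c-commands this R-expression → coindexation would violate Principle C on *Ivan₄*.
*Mateo₅*: the pronoun c-commands this R-expression → coindexation would violate Principle C on *Mateo₅*.

none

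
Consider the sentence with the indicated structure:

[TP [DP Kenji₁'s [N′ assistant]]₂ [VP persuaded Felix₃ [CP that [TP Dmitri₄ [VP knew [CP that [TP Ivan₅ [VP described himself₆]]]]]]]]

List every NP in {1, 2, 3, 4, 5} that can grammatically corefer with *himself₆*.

{5}

*himself* is an anaphor, so Principle A applies: it must be bound in its binding domain.
Binding domain of *himself₆*: the embedded TP, whose subject is Ivan₅.
*Kenji₁* does not c-command the anaphor → cannot bind it.
*[Kenji₁'s assistant]₂* c-commands the anaphor but is outside its binding domain → cannot satisfy Principle A.
*Felix₃* c-commands the anaphor but is outside its binding domain → cannot satisfy Principle A.
*Dmitri₄* c-commands the anaphor but is outside its binding domain → cannot satisfy Principle A.
*Ivan₅* c-commands the anaphor within its binding domain → licit binder.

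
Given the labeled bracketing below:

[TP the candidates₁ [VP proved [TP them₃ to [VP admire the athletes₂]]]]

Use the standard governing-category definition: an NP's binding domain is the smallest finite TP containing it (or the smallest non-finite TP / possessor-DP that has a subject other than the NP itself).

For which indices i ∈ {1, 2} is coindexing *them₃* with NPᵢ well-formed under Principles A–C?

*them* is a pronoun, so Principle B applies: it must be free in its binding domain.
Binding domain of *them₃*: the matrix TP, whose subject is the candidates₁.
*the candidates₁* c-commands the pronoun within its binding domain → coindexation would violate Principle B.
*the athletes₂*: the pronoun c-commands this R-expression → coindexation would violate Principle C on *the athletes₂*.

none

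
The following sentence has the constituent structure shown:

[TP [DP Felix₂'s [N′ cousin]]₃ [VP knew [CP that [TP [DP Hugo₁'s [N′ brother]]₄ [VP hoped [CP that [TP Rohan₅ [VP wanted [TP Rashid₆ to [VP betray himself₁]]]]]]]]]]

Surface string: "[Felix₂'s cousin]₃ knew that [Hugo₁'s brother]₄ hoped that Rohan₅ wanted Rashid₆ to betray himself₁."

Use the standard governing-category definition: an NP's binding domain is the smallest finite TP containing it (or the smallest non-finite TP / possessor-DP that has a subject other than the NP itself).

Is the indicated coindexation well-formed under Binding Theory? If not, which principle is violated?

The two coindexed NPs are *Hugo₁* and *himself₁*.
*himself₁* is an anaphor. Principle A requires it to be bound within its binding domain — the embedded TP, whose subject is Rashid₆.
Within that domain it is c-commanded by *Rashid₆*, which does not share its index.
*Hugo₁* does not c-command the anaphor at all.
The anaphor is unbound in its domain → Principle A violation.

Principle A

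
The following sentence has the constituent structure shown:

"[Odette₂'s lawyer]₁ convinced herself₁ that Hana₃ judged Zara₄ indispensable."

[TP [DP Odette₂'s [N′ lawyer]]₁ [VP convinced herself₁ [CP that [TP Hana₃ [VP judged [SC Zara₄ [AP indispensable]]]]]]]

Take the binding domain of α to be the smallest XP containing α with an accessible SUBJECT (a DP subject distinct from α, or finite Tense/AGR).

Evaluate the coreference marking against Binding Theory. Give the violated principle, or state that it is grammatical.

grammatical

The two coindexed NPs are *[Odette₂'s lawyer]₁* and *herself₁*.
*herself₁* is an anaphor; its binding domain is the matrix TP, whose subject is [Odette₂'s lawyer]₁. *[Odette₂'s lawyer]₁* c-commands it within that domain and shares its index, so Principle A is satisfied.
*[Odette₂'s lawyer]₁* is an R-expression; *herself₁* does not c-command it, and no other NP shares its index, so Principle C is satisfied.
All principles are respected.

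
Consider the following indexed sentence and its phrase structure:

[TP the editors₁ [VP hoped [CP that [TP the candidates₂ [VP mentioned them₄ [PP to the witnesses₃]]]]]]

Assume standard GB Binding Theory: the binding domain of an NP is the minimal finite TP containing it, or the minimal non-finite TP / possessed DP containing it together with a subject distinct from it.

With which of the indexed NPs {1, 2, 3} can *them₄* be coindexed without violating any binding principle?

*them* is a pronoun, so Principle B applies: it must be free in its binding domain.
Binding domain of *them₄*: the embedded TP, whose subject is the candidates₂.
*the editors₁* c-commands the pronoun but from outside its binding domain, and is not c-commanded by it → coindexation permitted.
*the candidates₂* c-commands the pronoun within its binding domain → coindexation would violate Principle B.
*the witnesses₃*: the pronoun c-commands this R-expression → coindexation would violate Principle C on *the witnesses₃*.

{1}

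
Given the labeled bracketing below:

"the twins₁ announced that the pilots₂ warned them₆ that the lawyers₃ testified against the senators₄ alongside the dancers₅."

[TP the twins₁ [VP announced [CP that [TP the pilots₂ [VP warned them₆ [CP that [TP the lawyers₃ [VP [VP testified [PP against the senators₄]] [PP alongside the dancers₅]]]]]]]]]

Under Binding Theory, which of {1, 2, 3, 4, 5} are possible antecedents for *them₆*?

*them* is a pronoun, so Principle B applies: it must be free in its binding domain.
Binding domain of *them₆*: the embedded TP, whose subject is the pilots₂.
*the twins₁* c-commands the pronoun but from outside its binding domain, and is not c-commanded by it → coindexation permitted.
*the pilots₂* c-commands the pronoun within its binding domain → coindexation would violate Principle B.
*the lawyers₃*: the pronoun c-commands this R-expression → coindexation would violate Principle C on *the lawyers₃*.
*the senators₄*: the pronoun c-commands this R-expression → coindexation would violate Principle C on *the senators₄*.
*the dancers₅*: the pronoun c-commands this R-expression → coindexation would violate Principle C on *the dancers₅*.

{1}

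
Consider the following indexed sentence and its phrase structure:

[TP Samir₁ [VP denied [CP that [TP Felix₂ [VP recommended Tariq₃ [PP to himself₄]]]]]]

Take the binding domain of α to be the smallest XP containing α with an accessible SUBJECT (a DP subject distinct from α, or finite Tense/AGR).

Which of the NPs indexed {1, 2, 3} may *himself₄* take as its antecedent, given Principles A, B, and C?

{2, 3}

*himself* is an anaphor, so Principle A applies: it must be bound in its binding domain.
Binding domain of *himself₄*: the embedded TP, whose subject is Felix₂.
*Samir₁* c-commands the anaphor but is outside its binding domain → cannot satisfy Principle A.
*Felix₂* c-commands the anaphor within its binding domain → licit binder.
*Tariq₃* c-commands the anaphor within its binding domain → licit binder.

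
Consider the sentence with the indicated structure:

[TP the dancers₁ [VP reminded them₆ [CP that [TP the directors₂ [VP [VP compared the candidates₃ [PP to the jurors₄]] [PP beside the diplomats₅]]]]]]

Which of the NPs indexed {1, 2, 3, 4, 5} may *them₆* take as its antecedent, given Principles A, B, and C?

none

*them* is a pronoun, so Principle B applies: it must be free in its binding domain.
Binding domain of *them₆*: the matrix TP, whose subject is the dancers₁.
*the dancers₁* c-commands the pronoun within its binding domain → coindexation would violate Principle B.
*the directors₂*: the pronoun c-commands this R-expression → coindexation would violate Principle C on *the directors₂*.
*the candidates₃*: the pronoun c-commands this R-expression → coindexation would violate Principle C on *the candidates₃*.
*the jurors₄*: the pronoun c-commands this R-expression → coindexation would violate Principle C on *the jurors₄*.
*the diplomats₅*: the pronoun c-commands this R-expression → coindexation would violate Principle C on *the diplomats₅*.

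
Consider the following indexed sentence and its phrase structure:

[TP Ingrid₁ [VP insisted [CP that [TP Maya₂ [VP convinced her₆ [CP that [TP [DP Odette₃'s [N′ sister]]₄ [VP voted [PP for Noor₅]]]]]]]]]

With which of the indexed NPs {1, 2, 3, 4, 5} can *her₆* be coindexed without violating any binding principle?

{1}

*her* is a pronoun, so Principle B applies: it must be free in its binding domain.
Binding domain of *her₆*: the embedded TP, whose subject is Maya₂.
*Ingrid₁* c-commands the pronoun but from outside its binding domain, and is not c-commanded by it → coindexation permitted.
*Maya₂* c-commands the pronoun within its binding domain → coindexation would violate Principle B.
*Odette₃*: the pronoun c-commands this R-expression → coindexation would violate Principle C on *Odette₃*.
*[Odette₃'s sister]₄*: the pronoun c-commands this R-expression → coindexation would violate Principle C on *[Odette₃'s sister]₄*.
*Noor₅*: the pronoun c-commands this R-expression → coindexation would violate Principle C on *Noor₅*.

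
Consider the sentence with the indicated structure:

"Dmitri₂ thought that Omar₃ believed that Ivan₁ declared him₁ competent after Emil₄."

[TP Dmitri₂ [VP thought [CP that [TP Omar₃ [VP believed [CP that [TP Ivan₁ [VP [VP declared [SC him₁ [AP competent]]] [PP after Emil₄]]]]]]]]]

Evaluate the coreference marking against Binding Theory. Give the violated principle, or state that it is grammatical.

The two coindexed NPs are *Ivan₁* and *him₁*.
*him₁* is a pronoun. Its binding domain is the embedded TP, whose subject is Ivan₁.
*Ivan₁* c-commands it within that domain and carries the same index.
The pronoun is locally bound → Principle B violation.

Principle B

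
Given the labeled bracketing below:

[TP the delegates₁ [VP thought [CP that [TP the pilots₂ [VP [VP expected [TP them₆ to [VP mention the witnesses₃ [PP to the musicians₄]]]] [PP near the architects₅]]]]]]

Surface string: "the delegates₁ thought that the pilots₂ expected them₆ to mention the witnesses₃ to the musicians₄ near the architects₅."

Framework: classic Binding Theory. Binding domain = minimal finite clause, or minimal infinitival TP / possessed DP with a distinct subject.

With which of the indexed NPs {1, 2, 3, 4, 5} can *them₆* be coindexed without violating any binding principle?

*them* is a pronoun, so Principle B applies: it must be free in its binding domain.
Binding domain of *them₆*: the embedded TP, whose subject is the pilots₂.
*the delegates₁* c-commands the pronoun but from outside its binding domain, and is not c-commanded by it → coindexation permitted.
*the pilots₂* c-commands the pronoun within its binding domain → coindexation would violate Principle B.
*the witnesses₃*: the pronoun c-commands this R-expression → coindexation would violate Principle C on *the witnesses₃*.
*the musicians₄*: the pronoun c-commands this R-expression → coindexation would violate Principle C on *the musicians₄*.
*the architects₅* and the pronoun do not c-command one another → neither Principle B nor Principle C is at stake; coindexation permitted.

{1, 5}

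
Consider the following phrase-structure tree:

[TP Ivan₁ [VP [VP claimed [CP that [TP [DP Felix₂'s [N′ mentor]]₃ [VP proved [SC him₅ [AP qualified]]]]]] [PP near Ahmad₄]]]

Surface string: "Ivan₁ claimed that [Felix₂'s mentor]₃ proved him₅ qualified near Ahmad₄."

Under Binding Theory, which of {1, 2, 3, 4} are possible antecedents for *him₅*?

*him* is a pronoun, so Principle B applies: it must be free in its binding domain.
Binding domain of *him₅*: the embedded TP, whose subject is [Felix₂'s mentor]₃.
*Ivan₁* c-commands the pronoun but from outside its binding domain, and is not c-commanded by it → coindexation permitted.
*Felix₂* and the pronoun do not c-command one another → neither Principle B nor Principle C is at stake; coindexation permitted.
*[Felix₂'s mentor]₃* c-commands the pronoun within its binding domain → coindexation would violate Principle B.
*Ahmad₄* and the pronoun do not c-command one another → neither Principle B nor Principle C is at stake; coindexation permitted.

{1, 2, 4}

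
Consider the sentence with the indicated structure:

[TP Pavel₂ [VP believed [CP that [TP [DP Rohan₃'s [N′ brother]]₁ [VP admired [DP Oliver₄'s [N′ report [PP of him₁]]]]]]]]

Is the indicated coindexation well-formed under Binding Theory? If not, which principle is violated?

The two coindexed NPs are *[Rohan₃'s brother]₁* and *him₁*.
*him₁* is a pronoun; its binding domain is the possessed DP, whose subject is Oliver₄. Within that domain it is c-commanded only by *Oliver₄*, which carries a different index — the pronoun is free locally, so Principle B holds.
*[Rohan₃'s brother]₁* is an R-expression; *him₁* does not c-command it, and no other NP shares its index, so Principle C is satisfied.
All principles are respected.

grammatical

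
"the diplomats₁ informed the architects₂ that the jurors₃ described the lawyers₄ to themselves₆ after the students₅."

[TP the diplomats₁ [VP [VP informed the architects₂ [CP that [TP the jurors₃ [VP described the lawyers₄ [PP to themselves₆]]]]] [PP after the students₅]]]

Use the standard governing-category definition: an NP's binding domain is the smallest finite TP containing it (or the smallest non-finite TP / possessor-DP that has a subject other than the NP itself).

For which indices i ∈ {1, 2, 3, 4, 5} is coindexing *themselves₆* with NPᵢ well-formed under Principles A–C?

{3, 4}

*themselves* is an anaphor, so Principle A applies: it must be bound in its binding domain.
Binding domain of *themselves₆*: the embedded TP, whose subject is the jurors₃.
*the diplomats₁* c-commands the anaphor but is outside its binding domain → cannot satisfy Principle A.
*the architects₂* c-commands the anaphor but is outside its binding domain → cannot satisfy Principle A.
*the jurors₃* c-commands the anaphor within its binding domain → licit binder.
*the lawyers₄* c-commands the anaphor within its binding domain → licit binder.
*the students₅* does not c-command the anaphor → cannot bind it.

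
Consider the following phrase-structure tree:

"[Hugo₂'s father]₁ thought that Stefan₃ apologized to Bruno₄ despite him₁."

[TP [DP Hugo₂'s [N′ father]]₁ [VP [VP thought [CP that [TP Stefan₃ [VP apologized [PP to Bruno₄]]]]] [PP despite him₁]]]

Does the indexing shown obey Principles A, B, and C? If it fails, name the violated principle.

The two coindexed NPs are *[Hugo₂'s father]₁* and *him₁*.
*him₁* is a pronoun. Its binding domain is the matrix TP, whose subject is [Hugo₂'s father]₁.
*[Hugo₂'s father]₁* c-commands it within that domain and carries the same index.
The pronoun is locally bound → Principle B violation.

Principle B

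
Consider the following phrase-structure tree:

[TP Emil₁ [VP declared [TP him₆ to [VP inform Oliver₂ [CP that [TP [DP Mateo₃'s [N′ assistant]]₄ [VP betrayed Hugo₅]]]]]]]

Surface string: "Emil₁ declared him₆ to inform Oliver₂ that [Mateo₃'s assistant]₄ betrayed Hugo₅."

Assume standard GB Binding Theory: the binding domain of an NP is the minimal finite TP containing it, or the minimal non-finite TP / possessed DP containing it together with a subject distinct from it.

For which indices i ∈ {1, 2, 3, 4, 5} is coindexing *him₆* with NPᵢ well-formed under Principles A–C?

*him* is a pronoun, so Principle B applies: it must be free in its binding domain.
Binding domain of *him₆*: the matrix TP, whose subject is Emil₁.
*Emil₁* c-commands the pronoun within its binding domain → coindexation would violate Principle B.
*Oliver₂*: the pronoun c-commands this R-expression → coindexation would violate Principle C on *Oliver₂*.
*Mateo₃*: the pronoun c-commands this R-expression → coindexation would violate Principle C on *Mateo₃*.
*[Mateo₃'s assistant]₄*: the pronoun c-commands this R-expression → coindexation would violate Principle C on *[Mateo₃'s assistant]₄*.
*Hugo₅*: the pronoun c-commands this R-expression → coindexation would violate Principle C on *Hugo₅*.

none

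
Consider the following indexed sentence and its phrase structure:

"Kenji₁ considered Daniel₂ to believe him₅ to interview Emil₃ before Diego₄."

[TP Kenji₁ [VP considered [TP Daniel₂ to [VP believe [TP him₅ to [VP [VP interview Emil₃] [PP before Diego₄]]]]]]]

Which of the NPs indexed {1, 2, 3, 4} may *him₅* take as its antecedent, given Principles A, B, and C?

*him* is a pronoun, so Principle B applies: it must be free in its binding domain.
Binding domain of *him₅*: the embedded TP, whose subject is Daniel₂.
*Kenji₁* c-commands the pronoun but from outside its binding domain, and is not c-commanded by it → coindexation permitted.
*Daniel₂* c-commands the pronoun within its binding domain → coindexation would violate Principle B.
*Emil₃*: the pronoun c-commands this R-expression → coindexation would violate Principle C on *Emil₃*.
*Diego₄*: the pronoun c-commands this R-expression → coindexation would violate Principle C on *Diego₄*.

{1}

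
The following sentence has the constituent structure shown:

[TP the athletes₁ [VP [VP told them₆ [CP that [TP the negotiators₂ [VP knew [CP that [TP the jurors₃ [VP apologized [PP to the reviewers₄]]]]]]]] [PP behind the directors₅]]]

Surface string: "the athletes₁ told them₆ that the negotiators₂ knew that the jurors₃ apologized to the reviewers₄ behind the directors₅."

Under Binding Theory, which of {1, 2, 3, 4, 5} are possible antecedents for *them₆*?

{5}

*them* is a pronoun, so Principle B applies: it must be free in its binding domain.
Binding domain of *them₆*: the matrix TP, whose subject is the athletes₁.
*the athletes₁* c-commands the pronoun within its binding domain → coindexation would violate Principle B.
*the negotiators₂*: the pronoun c-commands this R-expression → coindexation would violate Principle C on *the negotiators₂*.
*the jurors₃*: the pronoun c-commands this R-expression → coindexation would violate Principle C on *the jurors₃*.
*the reviewers₄*: the pronoun c-commands this R-expression → coindexation would violate Principle C on *the reviewers₄*.
*the directors₅* and the pronoun do not c-command one another → neither Principle B nor Principle C is at stake; coindexation permitted.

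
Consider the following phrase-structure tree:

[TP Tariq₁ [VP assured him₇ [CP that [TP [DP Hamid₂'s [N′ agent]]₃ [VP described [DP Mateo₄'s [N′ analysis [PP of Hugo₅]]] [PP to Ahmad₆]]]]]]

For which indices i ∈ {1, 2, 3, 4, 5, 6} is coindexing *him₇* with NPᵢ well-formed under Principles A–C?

none

*him* is a pronoun, so Principle B applies: it must be free in its binding domain.
Binding domain of *him₇*: the matrix TP, whose subject is Tariq₁.
*Tariq₁* c-commands the pronoun within its binding domain → coindexation would violate Principle B.
*Hamid₂*: the pronoun c-commands this R-expression → coindexation would violate Principle C on *Hamid₂*.
*[Hamid₂'s agent]₃*: the pronoun c-commands this R-expression → coindexation would violate Principle C on *[Hamid₂'s agent]₃*.
*Mateo₄*: the pronoun c-commands this R-expression → coindexation would violate Principle C on *Mateo₄*.
*Hugo₅*: the pronoun c-commands this R-expression → coindexation would violate Principle C on *Hugo₅*.
*Ahmad₆*: the pronoun c-commands this R-expression → coindexation would violate Principle C on *Ahmad₆*.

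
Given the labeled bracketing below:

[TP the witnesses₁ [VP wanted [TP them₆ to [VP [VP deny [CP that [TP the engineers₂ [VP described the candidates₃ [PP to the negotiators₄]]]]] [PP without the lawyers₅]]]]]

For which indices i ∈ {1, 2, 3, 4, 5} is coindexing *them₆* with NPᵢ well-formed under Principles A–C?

*them* is a pronoun, so Principle B applies: it must be free in its binding domain.
Binding domain of *them₆*: the matrix TP, whose subject is the witnesses₁.
*the witnesses₁* c-commands the pronoun within its binding domain → coindexation would violate Principle B.
*the engineers₂*: the pronoun c-commands this R-expression → coindexation would violate Principle C on *the engineers₂*.
*the candidates₃*: the pronoun c-commands this R-expression → coindexation would violate Principle C on *the candidates₃*.
*the negotiators₄*: the pronoun c-commands this R-expression → coindexation would violate Principle C on *the negotiators₄*.
*the lawyers₅*: the pronoun c-commands this R-expression → coindexation would violate Principle C on *the lawyers₅*.

none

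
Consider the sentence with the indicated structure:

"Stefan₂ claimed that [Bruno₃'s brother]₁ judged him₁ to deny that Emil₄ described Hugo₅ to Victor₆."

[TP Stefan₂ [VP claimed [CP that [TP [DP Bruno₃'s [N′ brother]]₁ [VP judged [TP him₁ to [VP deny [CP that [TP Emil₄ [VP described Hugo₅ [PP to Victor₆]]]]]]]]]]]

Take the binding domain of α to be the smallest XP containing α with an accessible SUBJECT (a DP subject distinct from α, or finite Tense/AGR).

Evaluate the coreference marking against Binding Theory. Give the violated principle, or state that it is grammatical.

The two coindexed NPs are *[Bruno₃'s brother]₁* and *him₁*.
*him₁* is a pronoun. Its binding domain is the embedded TP, whose subject is [Bruno₃'s brother]₁.
*[Bruno₃'s brother]₁* c-commands it within that domain and carries the same index.
The pronoun is locally bound → Principle B violation.

Principle B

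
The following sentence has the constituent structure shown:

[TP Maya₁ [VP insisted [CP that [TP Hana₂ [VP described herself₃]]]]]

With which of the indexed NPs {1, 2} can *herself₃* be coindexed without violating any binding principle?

{2}

*herself* is an anaphor, so Principle A applies: it must be bound in its binding domain.
Binding domain of *herself₃*: the embedded TP, whose subject is Hana₂.
*Maya₁* c-commands the anaphor but is outside its binding domain → cannot satisfy Principle A.
*Hana₂* c-commands the anaphor within its binding domain → licit binder.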